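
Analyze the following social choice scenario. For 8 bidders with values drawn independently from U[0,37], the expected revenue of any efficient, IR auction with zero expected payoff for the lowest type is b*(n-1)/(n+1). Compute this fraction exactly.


Step 1: By Revenue Equivalence, expected revenue = b*(n-1)/(n+1)
Step 2: Substituting n = 8, b = 37
Step 3: Revenue = 37*(8-1)/(8+1) = 37*7/9
Step 4: Revenue = 259/9

259/9


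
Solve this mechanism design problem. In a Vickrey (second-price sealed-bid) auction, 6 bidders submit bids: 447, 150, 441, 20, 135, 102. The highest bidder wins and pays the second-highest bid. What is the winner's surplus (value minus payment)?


Step 1: Sort bids in descending order: 447, 441, 150, 135, 102, 20
Step 2: The winning bid is the highest: 447
Step 3: The payment equals the second-highest bid: 441
Step 4: Surplus = winner's bid - payment = 447 - 441 = 6

6


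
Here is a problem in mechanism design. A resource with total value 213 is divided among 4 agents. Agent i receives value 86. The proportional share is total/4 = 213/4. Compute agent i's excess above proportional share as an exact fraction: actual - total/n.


Step 1: Proportional share = 213/4
Step 2: Agent's actual allocation = 86
Step 3: Excess = 86 - 213/4 = 131/4

131/4


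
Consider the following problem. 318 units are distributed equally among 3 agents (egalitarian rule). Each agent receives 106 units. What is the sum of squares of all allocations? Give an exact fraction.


Step 1: Each agent's share = 318/3 = 106
Step 2: Square of each share = (106)^2 = 11236
Step 3: Sum of squares = 3 * 11236 = 33708

33708


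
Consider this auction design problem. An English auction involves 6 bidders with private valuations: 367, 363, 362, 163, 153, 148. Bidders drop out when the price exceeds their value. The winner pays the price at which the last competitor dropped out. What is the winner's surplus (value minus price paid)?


Step 1: Identify the highest value: 367
Step 2: Identify the second-highest value: 363
Step 3: The final price = second-highest value = 363
Step 4: Surplus = 367 - 363 = 4

4


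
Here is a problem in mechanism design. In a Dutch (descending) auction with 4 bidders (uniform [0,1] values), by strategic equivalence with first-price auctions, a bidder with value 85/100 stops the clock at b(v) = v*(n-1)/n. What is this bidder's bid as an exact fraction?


Step 1: Dutch auctions are strategically equivalent to first-price auctions
Step 2: The equilibrium bid is b(v) = v*(n-1)/n
Step 3: b = 17/20 * 3/4
Step 4: b = 51/80

51/80


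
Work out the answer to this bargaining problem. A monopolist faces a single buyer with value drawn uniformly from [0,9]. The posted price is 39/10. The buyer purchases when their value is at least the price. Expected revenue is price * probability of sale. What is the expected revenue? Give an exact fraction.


Step 1: Posted price r = 39/10, value support [0,9]
Step 2: P(v >= r) = (9 - 39/10)/9 = 17/30
Step 3: Expected revenue = r * P(v >= r) = 39/10 * 17/30
Step 4: Revenue = 221/100

221/100


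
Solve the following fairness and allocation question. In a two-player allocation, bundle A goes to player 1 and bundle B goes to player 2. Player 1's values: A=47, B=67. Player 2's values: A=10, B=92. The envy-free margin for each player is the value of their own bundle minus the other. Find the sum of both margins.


Step 1: Player 1's margin = v1(A) - v1(B) = 47 - 67 = -20
Step 2: Player 2's margin = v2(B) - v2(A) = 92 - 10 = 82
Step 3: Total margin = -20 + 82 = 62

62


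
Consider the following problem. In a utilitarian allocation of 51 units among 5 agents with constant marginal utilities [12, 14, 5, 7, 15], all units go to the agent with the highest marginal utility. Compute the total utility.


Step 1: The marginal utilities are [12, 14, 5, 7, 15]
Step 2: The highest marginal utility is 15
Step 3: All 51 units go to that agent
Step 4: Total utility = 15 * 51 = 765

765


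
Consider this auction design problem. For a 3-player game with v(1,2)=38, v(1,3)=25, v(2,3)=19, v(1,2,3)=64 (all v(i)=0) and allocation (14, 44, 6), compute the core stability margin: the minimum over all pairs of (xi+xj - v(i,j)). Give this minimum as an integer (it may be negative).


Step 1: Slack for coalition (1,2): x1+x2 - v12 = 58 - 38 = 20
Step 2: Slack for coalition (1,3): x1+x3 - v13 = 20 - 25 = -5
Step 3: Slack for coalition (2,3): x2+x3 - v23 = 50 - 19 = 31
Step 4: Minimum slack = min(20, -5, 31) = -5, attained by (1,3); coalition (1,3) can block (slack < 0), so the allocation is not in the core

-5


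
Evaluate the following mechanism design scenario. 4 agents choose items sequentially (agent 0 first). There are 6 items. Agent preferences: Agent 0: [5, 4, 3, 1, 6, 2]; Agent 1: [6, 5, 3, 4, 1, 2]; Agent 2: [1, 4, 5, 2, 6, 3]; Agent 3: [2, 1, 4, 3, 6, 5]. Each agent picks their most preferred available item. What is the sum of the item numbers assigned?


Step 1: Agent 0 picks item 5
Step 2: Agent 1 picks item 6
Step 3: Agent 2 picks item 1
Step 4: Agent 3 picks item 2
Step 5: Sum = 5 + 6 + 1 + 2 = 14

14


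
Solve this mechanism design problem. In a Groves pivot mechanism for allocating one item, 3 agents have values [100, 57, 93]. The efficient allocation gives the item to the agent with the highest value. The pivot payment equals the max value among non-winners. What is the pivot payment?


Step 1: The efficient winner is agent 0 with value 100
Step 2: Other agents' values: [57, 93]
Step 3: Pivot payment = max(others) = 93
Step 4: The winner pays 93

93


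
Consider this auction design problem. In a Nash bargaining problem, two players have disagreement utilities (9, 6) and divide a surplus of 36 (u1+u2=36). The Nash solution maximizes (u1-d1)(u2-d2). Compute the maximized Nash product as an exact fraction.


Step 1: The Nash solution splits surplus symmetrically above the disagreement point
Step 2: u1 = (total + d1 - d2)/2 = (36 + 9 - 6)/2 = 39/2
Step 3: u2 = (total - d1 + d2)/2 = (36 - 9 + 6)/2 = 33/2
Step 4: Nash product = (39/2 - 9) * (33/2 - 6)
Step 5: = 21/2 * 21/2 = 441/4

441/4


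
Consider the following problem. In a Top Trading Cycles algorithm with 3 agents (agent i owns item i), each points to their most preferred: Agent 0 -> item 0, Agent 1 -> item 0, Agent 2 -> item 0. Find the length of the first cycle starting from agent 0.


Step 1: Trace the pointer graph from agent 0: 0 -> 0
Step 2: A cycle is detected when we revisit agent 0
Step 3: The cycle is: 0 -> 0
Step 4: Cycle length = 1

1


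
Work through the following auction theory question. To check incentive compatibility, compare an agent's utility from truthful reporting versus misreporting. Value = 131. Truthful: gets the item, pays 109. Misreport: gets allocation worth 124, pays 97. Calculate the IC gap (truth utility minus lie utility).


Step 1: U(truth) = value - payment = 131 - 109 = 22
Step 2: U(lie) = allocation - payment = 124 - 97 = 27
Step 3: IC gap = 22 - 27 = -5

-5


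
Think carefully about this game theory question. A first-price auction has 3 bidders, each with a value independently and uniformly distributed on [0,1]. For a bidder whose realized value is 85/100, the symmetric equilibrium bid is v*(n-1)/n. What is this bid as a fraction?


Step 1: The symmetric BNE bidding function is b(v) = v * (n-1) / n
Step 2: Substitute v = 17/20 and n = 3
Step 3: b = 17/20 * 2/3
Step 4: b = 17/30

17/30


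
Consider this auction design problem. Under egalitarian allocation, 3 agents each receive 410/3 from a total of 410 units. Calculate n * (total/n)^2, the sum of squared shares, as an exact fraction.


Step 1: Each agent's share = 410/3
Step 2: Square of each share = (410/3)^2 = 168100/9
Step 3: Sum of squares = 3 * 168100/9 = 168100/3

168100/3


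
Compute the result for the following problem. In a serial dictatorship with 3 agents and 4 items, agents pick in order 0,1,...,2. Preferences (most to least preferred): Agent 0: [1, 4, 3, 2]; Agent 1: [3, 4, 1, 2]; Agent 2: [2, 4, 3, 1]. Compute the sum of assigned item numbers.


Step 1: Agent 0 picks item 1
Step 2: Agent 1 picks item 3
Step 3: Agent 2 picks item 2
Step 4: Sum = 1 + 3 + 2 = 6

6


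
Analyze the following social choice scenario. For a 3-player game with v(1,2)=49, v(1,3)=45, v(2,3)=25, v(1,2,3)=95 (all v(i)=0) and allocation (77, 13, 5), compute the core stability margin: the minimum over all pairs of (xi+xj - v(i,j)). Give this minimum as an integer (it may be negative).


Step 1: Slack for coalition (1,2): x1+x2 - v12 = 90 - 49 = 41
Step 2: Slack for coalition (1,3): x1+x3 - v13 = 82 - 45 = 37
Step 3: Slack for coalition (2,3): x2+x3 - v23 = 18 - 25 = -7
Step 4: Minimum slack = min(41, 37, -7) = -7, attained by (2,3); coalition (2,3) can block (slack < 0), so the allocation is not in the core

-7


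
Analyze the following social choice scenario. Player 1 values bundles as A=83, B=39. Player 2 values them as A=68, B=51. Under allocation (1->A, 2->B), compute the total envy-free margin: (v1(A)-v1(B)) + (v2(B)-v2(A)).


Step 1: Player 1's margin = v1(A) - v1(B) = 83 - 39 = 44
Step 2: Player 2's margin = v2(B) - v2(A) = 51 - 68 = -17
Step 3: Total margin = 44 + -17 = 27

27


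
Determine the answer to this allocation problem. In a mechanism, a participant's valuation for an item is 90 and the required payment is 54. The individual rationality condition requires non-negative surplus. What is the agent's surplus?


Step 1: Surplus = value - payment = 90 - 54 = 36
Step 2: IR is satisfied (surplus >= 0)

36


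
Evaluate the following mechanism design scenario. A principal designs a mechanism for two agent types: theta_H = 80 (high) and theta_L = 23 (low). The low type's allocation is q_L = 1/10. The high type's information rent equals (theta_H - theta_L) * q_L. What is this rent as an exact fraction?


Step 1: theta_H - theta_L = 80 - 23 = 57
Step 2: Information rent = (theta_H - theta_L) * q_L
Step 3: = 57 * 1/10
Step 4: = 57/10

57/10


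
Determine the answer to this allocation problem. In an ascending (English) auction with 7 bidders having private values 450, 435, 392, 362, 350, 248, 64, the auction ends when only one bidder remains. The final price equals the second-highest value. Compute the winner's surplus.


Step 1: Identify the highest value: 450
Step 2: Identify the second-highest value: 435
Step 3: The final price = second-highest value = 435
Step 4: Surplus = 450 - 435 = 15

15


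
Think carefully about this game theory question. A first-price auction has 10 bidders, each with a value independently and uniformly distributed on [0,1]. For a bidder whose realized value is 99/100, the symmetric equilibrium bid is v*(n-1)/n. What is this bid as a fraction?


Step 1: The symmetric BNE bidding function is b(v) = v * (n-1) / n
Step 2: Substitute v = 99/100 and n = 10
Step 3: b = 99/100 * 9/10
Step 4: b = 891/1000

891/1000


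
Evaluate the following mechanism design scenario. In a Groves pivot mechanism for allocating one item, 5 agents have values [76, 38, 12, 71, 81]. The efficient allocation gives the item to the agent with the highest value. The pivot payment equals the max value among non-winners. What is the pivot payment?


Step 1: The efficient winner is agent 4 with value 81
Step 2: Other agents' values: [76, 38, 12, 71]
Step 3: Pivot payment = max(others) = 76
Step 4: The winner pays 76

76


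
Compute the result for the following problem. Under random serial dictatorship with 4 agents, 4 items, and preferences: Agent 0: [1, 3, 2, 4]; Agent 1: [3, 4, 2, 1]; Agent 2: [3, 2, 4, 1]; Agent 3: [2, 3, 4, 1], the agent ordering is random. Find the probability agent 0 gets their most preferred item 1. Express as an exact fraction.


Step 1: Agent 0 wants item 1
Step 2: There are 24 possible orderings of agents
Step 3: In 24 orderings, agent 0 gets item 1
Step 4: Probability = 24/24 = 1

1


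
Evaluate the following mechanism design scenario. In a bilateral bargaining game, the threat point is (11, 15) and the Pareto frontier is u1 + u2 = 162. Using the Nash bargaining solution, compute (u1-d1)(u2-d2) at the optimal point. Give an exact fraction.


Step 1: The Nash solution splits surplus symmetrically above the disagreement point
Step 2: u1 = (total + d1 - d2)/2 = (162 + 11 - 15)/2 = 79
Step 3: u2 = (total - d1 + d2)/2 = (162 - 11 + 15)/2 = 83
Step 4: Nash product = (79 - 11) * (83 - 15)
Step 5: = 68 * 68 = 4624

4624


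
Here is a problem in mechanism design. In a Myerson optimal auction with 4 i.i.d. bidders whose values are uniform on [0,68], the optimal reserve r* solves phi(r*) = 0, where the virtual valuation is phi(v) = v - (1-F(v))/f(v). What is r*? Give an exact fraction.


Step 1: For U[0,68], F(v) = v/68 and f(v) = 1/68
Step 2: phi(v) = v - (1 - v/68)/(1/68) = v - (68 - v) = 2v - 68
Step 3: Set phi(r*) = 0: 2r* - 68 = 0
Step 4: r* = 68/2 = 34 (the number of bidders n = 4 does not enter)

34


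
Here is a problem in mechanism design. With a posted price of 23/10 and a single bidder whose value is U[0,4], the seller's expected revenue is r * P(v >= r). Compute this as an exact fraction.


Step 1: Posted price r = 23/10, value support [0,4]
Step 2: P(v >= r) = (4 - 23/10)/4 = 17/40
Step 3: Expected revenue = r * P(v >= r) = 23/10 * 17/40
Step 4: Revenue = 391/400

391/400


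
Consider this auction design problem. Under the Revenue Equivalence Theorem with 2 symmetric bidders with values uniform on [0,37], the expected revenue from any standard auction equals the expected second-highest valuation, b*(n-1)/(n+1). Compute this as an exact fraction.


Step 1: By Revenue Equivalence, expected revenue = b*(n-1)/(n+1)
Step 2: Substituting n = 2, b = 37
Step 3: Revenue = 37*(2-1)/(2+1) = 37*1/3
Step 4: Revenue = 37/3

37/3


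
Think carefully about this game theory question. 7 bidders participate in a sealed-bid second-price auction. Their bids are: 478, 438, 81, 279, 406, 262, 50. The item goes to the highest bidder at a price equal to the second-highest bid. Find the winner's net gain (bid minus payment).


Step 1: Sort bids in descending order: 478, 438, 406, 279, 262, 81, 50
Step 2: The winning bid is the highest: 478
Step 3: The payment equals the second-highest bid: 438
Step 4: Surplus = winner's bid - payment = 478 - 438 = 40

40


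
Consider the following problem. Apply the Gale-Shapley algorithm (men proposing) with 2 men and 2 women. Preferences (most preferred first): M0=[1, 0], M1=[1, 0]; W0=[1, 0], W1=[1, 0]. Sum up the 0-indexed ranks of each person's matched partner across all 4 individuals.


Step 1: Run Gale-Shapley (men propose, women hold best offer):
  M0 proposes to W1; she accepts
  M1 proposes to W1; she switches from M0
  M0 proposes to W0; she accepts
Step 2: Final matching: W0-M0, W1-M1
Step 3: 0-indexed ranks (man's rank of his match, then woman's): 1 + 1 + 0 + 0
Step 4: Total rank sum = 2

2


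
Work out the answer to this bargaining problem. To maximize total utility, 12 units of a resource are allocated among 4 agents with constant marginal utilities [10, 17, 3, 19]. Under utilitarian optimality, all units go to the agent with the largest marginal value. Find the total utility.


Step 1: The marginal utilities are [10, 17, 3, 19]
Step 2: The highest marginal utility is 19
Step 3: All 12 units go to that agent
Step 4: Total utility = 19 * 12 = 228

228


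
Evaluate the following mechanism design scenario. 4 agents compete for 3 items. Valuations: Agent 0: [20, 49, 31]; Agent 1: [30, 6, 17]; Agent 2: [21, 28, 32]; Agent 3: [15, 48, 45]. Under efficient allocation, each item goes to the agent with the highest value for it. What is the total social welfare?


Step 1: For each item, find the maximum value among all agents.
Step 2: Item 0 -> Agent 1 (value 30)
Step 3: Item 1 -> Agent 0 (value 49)
Step 4: Item 2 -> Agent 3 (value 45)
Step 5: Total welfare = 30 + 49 + 45 = 124

124


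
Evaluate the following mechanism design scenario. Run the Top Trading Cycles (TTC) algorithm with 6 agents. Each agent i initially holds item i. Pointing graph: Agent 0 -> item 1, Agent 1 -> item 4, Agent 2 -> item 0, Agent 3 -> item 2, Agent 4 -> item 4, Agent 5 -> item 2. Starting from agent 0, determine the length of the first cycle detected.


Step 1: Trace the pointer graph from agent 0: 0 -> 1 -> 4 -> 4
Step 2: A cycle is detected when we revisit agent 4
Step 3: The cycle is: 4 -> 4
Step 4: Cycle length = 1

1


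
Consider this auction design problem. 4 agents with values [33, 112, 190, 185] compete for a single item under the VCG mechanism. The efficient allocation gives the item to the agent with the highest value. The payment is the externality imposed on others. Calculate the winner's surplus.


Step 1: The winner is the agent with the highest value: agent 2 with value 190
Step 2: Values of other agents: [33, 112, 185]
Step 3: VCG payment = max of others' values = 185
Step 4: Surplus = 190 - 185 = 5

5


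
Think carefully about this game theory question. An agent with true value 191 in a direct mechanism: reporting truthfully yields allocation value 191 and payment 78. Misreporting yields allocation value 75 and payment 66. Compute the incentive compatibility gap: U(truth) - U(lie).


Step 1: U(truth) = value - payment = 191 - 78 = 113
Step 2: U(lie) = allocation - payment = 75 - 66 = 9
Step 3: IC gap = 113 - 9 = 104

104


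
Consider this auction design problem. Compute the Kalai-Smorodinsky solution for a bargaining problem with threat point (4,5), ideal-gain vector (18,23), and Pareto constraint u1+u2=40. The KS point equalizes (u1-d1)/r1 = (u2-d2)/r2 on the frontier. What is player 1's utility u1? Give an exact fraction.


Step 1: At the KS point, (u1-d1)/r1 = (u2-d2)/r2 = t and u1+u2 = 40
Step 2: u1 = d1 + r1*t and u2 = d2 + r2*t, so (d1 + r1*t) + (d2 + r2*t) = 40
Step 3: t = (40 - 4 - 5)/(18 + 23) = 31/41
Step 4: u1 = d1 + r1*t = 4 + 18 * 31/41 = 722/41
Step 5: (Check: u2 = d2 + r2*t = 918/41; u1+u2 = 722/41 + 918/41 = 40, on the frontier.)

722/41


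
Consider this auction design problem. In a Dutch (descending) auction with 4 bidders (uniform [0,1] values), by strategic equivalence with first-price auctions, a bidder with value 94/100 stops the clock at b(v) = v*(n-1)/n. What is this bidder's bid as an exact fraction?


Step 1: Dutch auctions are strategically equivalent to first-price auctions
Step 2: The equilibrium bid is b(v) = v*(n-1)/n
Step 3: b = 47/50 * 3/4
Step 4: b = 141/200

141/200


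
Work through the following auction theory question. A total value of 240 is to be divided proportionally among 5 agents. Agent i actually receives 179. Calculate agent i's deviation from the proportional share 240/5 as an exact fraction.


Step 1: Proportional share = 240/5 = 48
Step 2: Agent's actual allocation = 179
Step 3: Excess = 179 - 48 = 131

131


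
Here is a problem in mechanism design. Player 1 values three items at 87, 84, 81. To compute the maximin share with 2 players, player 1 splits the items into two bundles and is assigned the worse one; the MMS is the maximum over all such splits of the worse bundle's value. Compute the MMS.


Step 1: Item values = 87, 84, 81
Step 2: Enumerate all 2-bundle partitions and take the smaller bundle:
  Partition 1: {87} vs {84,81} -> bundles 87, 165; min = 87
  Partition 2: {84} vs {87,81} -> bundles 84, 168; min = 84
  Partition 3: {81} vs {87,84} -> bundles 81, 171; min = 81
Step 3: MMS = max(87, 84, 81) = 87

87


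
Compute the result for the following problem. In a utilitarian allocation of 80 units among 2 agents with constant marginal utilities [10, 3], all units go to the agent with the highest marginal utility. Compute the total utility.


Step 1: The marginal utilities are [10, 3]
Step 2: The highest marginal utility is 10
Step 3: All 80 units go to that agent
Step 4: Total utility = 10 * 80 = 800

800


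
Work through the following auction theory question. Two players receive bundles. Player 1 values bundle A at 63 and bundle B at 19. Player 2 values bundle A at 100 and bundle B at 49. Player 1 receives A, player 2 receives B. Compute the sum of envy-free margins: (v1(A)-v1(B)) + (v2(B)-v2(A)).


Step 1: Player 1's margin = v1(A) - v1(B) = 63 - 19 = 44
Step 2: Player 2's margin = v2(B) - v2(A) = 49 - 100 = -51
Step 3: Total margin = 44 + -51 = -7

-7


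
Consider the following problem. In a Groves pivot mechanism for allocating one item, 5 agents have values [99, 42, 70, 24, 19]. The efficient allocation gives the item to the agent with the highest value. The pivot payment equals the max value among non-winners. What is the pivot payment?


Step 1: The efficient winner is agent 0 with value 99
Step 2: Other agents' values: [42, 70, 24, 19]
Step 3: Pivot payment = max(others) = 70
Step 4: The winner pays 70

70


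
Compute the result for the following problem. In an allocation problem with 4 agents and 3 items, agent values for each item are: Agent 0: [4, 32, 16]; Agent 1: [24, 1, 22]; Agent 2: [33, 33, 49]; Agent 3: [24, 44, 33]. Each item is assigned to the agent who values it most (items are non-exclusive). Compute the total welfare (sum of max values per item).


Step 1: For each item, find the maximum value among all agents.
Step 2: Item 0 -> Agent 2 (value 33)
Step 3: Item 1 -> Agent 3 (value 44)
Step 4: Item 2 -> Agent 2 (value 49)
Step 5: Total welfare = 33 + 44 + 49 = 126

126


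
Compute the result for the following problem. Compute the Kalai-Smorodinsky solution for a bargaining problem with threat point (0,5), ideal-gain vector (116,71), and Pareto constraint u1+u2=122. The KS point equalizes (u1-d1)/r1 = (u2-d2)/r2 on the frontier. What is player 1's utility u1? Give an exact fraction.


Step 1: At the KS point, (u1-d1)/r1 = (u2-d2)/r2 = t and u1+u2 = 122
Step 2: u1 = d1 + r1*t and u2 = d2 + r2*t, so (d1 + r1*t) + (d2 + r2*t) = 122
Step 3: t = (122 - 0 - 5)/(116 + 71) = 117/187
Step 4: u1 = d1 + r1*t = 0 + 116 * 117/187 = 13572/187
Step 5: (Check: u2 = d2 + r2*t = 9242/187; u1+u2 = 13572/187 + 9242/187 = 122, on the frontier.)

13572/187


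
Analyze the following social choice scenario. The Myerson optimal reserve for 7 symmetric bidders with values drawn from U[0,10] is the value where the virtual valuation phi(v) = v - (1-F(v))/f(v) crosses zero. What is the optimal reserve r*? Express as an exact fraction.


Step 1: For U[0,10], F(v) = v/10 and f(v) = 1/10
Step 2: phi(v) = v - (1 - v/10)/(1/10) = v - (10 - v) = 2v - 10
Step 3: Set phi(r*) = 0: 2r* - 10 = 0
Step 4: r* = 10/2 = 5 (the number of bidders n = 7 does not enter)

5


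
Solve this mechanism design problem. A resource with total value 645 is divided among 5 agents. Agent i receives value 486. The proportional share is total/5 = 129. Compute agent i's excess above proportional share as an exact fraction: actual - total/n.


Step 1: Proportional share = 645/5 = 129
Step 2: Agent's actual allocation = 486
Step 3: Excess = 486 - 129 = 357

357


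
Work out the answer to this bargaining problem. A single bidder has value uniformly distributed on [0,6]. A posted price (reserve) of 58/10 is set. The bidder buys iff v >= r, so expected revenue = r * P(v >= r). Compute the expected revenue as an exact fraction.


Step 1: Posted price r = 29/5, value support [0,6]
Step 2: P(v >= r) = (6 - 29/5)/6 = 1/30
Step 3: Expected revenue = r * P(v >= r) = 29/5 * 1/30
Step 4: Revenue = 29/150

29/150


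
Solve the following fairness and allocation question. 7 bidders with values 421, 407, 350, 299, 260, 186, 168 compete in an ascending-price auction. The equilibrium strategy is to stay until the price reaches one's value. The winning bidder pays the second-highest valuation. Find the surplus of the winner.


Step 1: Identify the highest value: 421
Step 2: Identify the second-highest value: 407
Step 3: The final price = second-highest value = 407
Step 4: Surplus = 421 - 407 = 14

14


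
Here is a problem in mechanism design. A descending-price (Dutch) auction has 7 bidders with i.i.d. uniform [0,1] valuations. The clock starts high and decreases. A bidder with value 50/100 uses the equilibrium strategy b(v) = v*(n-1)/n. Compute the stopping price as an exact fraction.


Step 1: Dutch auctions are strategically equivalent to first-price auctions
Step 2: The equilibrium bid is b(v) = v*(n-1)/n
Step 3: b = 1/2 * 6/7
Step 4: b = 3/7

3/7


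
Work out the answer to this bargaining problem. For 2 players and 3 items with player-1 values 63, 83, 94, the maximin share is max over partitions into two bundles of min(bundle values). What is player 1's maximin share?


Step 1: Item values = 63, 83, 94
Step 2: Enumerate all 2-bundle partitions and take the smaller bundle:
  Partition 1: {63} vs {83,94} -> bundles 63, 177; min = 63
  Partition 2: {83} vs {63,94} -> bundles 83, 157; min = 83
  Partition 3: {94} vs {63,83} -> bundles 94, 146; min = 94
Step 3: MMS = max(63, 83, 94) = 94

94


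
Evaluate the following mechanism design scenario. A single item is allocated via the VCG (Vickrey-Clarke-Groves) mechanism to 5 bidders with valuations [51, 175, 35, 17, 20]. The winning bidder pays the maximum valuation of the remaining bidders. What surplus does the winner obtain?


Step 1: The winner is the agent with the highest value: agent 1 with value 175
Step 2: Values of other agents: [51, 35, 17, 20]
Step 3: VCG payment = max of others' values = 51
Step 4: Surplus = 175 - 51 = 124

124


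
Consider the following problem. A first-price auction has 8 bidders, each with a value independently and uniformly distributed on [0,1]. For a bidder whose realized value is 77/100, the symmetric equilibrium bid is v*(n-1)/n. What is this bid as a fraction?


Step 1: The symmetric BNE bidding function is b(v) = v * (n-1) / n
Step 2: Substitute v = 77/100 and n = 8
Step 3: b = 77/100 * 7/8
Step 4: b = 539/800

539/800


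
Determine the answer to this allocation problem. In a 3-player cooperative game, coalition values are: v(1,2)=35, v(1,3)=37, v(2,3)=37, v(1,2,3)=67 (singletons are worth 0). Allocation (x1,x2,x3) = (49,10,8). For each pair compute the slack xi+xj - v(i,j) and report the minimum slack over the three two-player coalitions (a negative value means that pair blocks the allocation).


Step 1: Slack for coalition (1,2): x1+x2 - v12 = 59 - 35 = 24
Step 2: Slack for coalition (1,3): x1+x3 - v13 = 57 - 37 = 20
Step 3: Slack for coalition (2,3): x2+x3 - v23 = 18 - 37 = -19
Step 4: Minimum slack = min(24, 20, -19) = -19, attained by (2,3); coalition (2,3) can block (slack < 0), so the allocation is not in the core

-19


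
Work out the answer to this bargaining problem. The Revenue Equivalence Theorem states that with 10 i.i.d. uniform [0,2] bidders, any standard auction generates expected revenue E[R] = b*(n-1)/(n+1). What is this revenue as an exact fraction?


Step 1: By Revenue Equivalence, expected revenue = b*(n-1)/(n+1)
Step 2: Substituting n = 10, b = 2
Step 3: Revenue = 2*(10-1)/(10+1) = 2*9/11
Step 4: Revenue = 18/11

18/11


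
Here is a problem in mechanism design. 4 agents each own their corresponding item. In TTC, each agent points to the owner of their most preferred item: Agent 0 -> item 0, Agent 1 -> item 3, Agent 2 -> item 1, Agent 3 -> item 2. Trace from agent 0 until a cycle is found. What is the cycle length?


Step 1: Trace the pointer graph from agent 0: 0 -> 0
Step 2: A cycle is detected when we revisit agent 0
Step 3: The cycle is: 0 -> 0
Step 4: Cycle length = 1

1


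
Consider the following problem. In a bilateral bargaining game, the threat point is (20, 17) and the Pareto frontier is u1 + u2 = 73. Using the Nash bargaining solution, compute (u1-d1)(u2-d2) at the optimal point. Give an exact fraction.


Step 1: The Nash solution splits surplus symmetrically above the disagreement point
Step 2: u1 = (total + d1 - d2)/2 = (73 + 20 - 17)/2 = 38
Step 3: u2 = (total - d1 + d2)/2 = (73 - 20 + 17)/2 = 35
Step 4: Nash product = (38 - 20) * (35 - 17)
Step 5: = 18 * 18 = 324

324


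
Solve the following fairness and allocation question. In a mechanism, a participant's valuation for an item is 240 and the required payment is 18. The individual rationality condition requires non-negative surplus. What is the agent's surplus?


Step 1: Surplus = value - payment = 240 - 18 = 222
Step 2: IR is satisfied (surplus >= 0)

222


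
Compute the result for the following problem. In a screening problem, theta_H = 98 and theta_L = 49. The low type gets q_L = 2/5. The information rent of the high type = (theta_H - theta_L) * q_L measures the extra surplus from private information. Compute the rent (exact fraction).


Step 1: theta_H - theta_L = 98 - 49 = 49
Step 2: Information rent = (theta_H - theta_L) * q_L
Step 3: = 49 * 2/5
Step 4: = 98/5

98/5


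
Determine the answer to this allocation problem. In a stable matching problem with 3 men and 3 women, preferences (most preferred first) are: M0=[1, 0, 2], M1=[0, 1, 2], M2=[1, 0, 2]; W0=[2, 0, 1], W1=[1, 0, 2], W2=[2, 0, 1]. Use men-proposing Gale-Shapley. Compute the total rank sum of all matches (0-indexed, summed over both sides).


Step 1: Run Gale-Shapley (men propose, women hold best offer):
  M0 proposes to W1; she accepts
  M1 proposes to W0; she accepts
  M2 proposes to W1; rejected
  M2 proposes to W0; she switches from M1
  M1 proposes to W1; she switches from M0
  M0 proposes to W0; rejected
  M0 proposes to W2; she accepts
Step 2: Final matching: W0-M2, W1-M1, W2-M0
Step 3: 0-indexed ranks (man's rank of his match, then woman's): 1 + 0 + 1 + 0 + 2 + 1
Step 4: Total rank sum = 5

5


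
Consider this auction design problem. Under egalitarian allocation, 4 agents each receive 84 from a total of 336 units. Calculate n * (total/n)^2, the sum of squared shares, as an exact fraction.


Step 1: Each agent's share = 336/4 = 84
Step 2: Square of each share = (84)^2 = 7056
Step 3: Sum of squares = 4 * 7056 = 28224

28224


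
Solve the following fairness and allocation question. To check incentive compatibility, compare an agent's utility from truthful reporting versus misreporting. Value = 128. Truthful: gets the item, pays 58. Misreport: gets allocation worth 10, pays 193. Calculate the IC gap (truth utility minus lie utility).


Step 1: U(truth) = value - payment = 128 - 58 = 70
Step 2: U(lie) = allocation - payment = 10 - 193 = -183
Step 3: IC gap = 70 - (-183) = 253

253


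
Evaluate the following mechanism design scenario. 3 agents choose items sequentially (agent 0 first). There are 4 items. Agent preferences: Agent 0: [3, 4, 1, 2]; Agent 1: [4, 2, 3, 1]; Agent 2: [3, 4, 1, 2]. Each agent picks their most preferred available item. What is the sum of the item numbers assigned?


Step 1: Agent 0 picks item 3
Step 2: Agent 1 picks item 4
Step 3: Agent 2 picks item 1
Step 4: Sum = 3 + 4 + 1 = 8

8


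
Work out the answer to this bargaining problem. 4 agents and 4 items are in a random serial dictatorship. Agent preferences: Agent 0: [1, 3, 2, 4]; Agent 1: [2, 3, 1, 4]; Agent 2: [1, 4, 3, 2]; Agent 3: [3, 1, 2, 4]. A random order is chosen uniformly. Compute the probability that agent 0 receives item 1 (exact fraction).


Step 1: Agent 0 wants item 1
Step 2: There are 24 possible orderings of agents
Step 3: In 12 orderings, agent 0 gets item 1
Step 4: Probability = 12/24 = 1/2

1/2


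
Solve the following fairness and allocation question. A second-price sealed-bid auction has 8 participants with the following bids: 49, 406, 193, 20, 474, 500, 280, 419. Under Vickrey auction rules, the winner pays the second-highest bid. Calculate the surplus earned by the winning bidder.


Step 1: Sort bids in descending order: 500, 474, 419, 406, 280, 193, 49, 20
Step 2: The winning bid is the highest: 500
Step 3: The payment equals the second-highest bid: 474
Step 4: Surplus = winner's bid - payment = 500 - 474 = 26

26


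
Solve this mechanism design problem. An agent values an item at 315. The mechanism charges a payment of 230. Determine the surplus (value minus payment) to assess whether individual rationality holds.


Step 1: Surplus = value - payment = 315 - 230 = 85
Step 2: IR is satisfied (surplus >= 0)

85


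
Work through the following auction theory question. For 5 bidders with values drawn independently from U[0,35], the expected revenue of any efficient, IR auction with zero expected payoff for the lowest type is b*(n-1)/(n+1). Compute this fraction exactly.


Step 1: By Revenue Equivalence, expected revenue = b*(n-1)/(n+1)
Step 2: Substituting n = 5, b = 35
Step 3: Revenue = 35*(5-1)/(5+1) = 35*4/6
Step 4: Revenue = 140/6 = 70/3

70/3


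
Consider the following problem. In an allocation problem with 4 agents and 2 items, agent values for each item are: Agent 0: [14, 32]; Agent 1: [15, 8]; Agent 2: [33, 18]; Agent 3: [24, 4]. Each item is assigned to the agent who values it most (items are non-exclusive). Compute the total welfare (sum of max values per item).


Step 1: For each item, find the maximum value among all agents.
Step 2: Item 0 -> Agent 2 (value 33)
Step 3: Item 1 -> Agent 0 (value 32)
Step 4: Total welfare = 33 + 32 = 65

65


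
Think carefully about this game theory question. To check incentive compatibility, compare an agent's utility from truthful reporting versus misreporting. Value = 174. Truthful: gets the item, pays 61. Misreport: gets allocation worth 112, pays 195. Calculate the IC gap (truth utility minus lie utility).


Step 1: U(truth) = value - payment = 174 - 61 = 113
Step 2: U(lie) = allocation - payment = 112 - 195 = -83
Step 3: IC gap = 113 - (-83) = 196

196


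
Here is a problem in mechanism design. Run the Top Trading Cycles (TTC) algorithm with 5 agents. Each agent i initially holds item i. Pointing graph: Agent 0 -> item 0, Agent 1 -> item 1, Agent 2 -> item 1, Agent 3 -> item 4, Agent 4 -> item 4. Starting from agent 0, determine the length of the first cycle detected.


Step 1: Trace the pointer graph from agent 0: 0 -> 0
Step 2: A cycle is detected when we revisit agent 0
Step 3: The cycle is: 0 -> 0
Step 4: Cycle length = 1

1


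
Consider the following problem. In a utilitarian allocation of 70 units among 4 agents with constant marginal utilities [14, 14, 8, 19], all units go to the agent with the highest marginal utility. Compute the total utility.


Step 1: The marginal utilities are [14, 14, 8, 19]
Step 2: The highest marginal utility is 19
Step 3: All 70 units go to that agent
Step 4: Total utility = 19 * 70 = 1330

1330


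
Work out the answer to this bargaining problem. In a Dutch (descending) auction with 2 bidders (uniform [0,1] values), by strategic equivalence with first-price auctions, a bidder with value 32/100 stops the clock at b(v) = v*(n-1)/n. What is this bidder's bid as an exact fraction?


Step 1: Dutch auctions are strategically equivalent to first-price auctions
Step 2: The equilibrium bid is b(v) = v*(n-1)/n
Step 3: b = 8/25 * 1/2
Step 4: b = 4/25

4/25


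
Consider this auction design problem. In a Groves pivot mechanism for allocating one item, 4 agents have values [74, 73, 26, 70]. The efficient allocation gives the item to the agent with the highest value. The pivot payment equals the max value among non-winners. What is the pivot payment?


Step 1: The efficient winner is agent 0 with value 74
Step 2: Other agents' values: [73, 26, 70]
Step 3: Pivot payment = max(others) = 73
Step 4: The winner pays 73

73


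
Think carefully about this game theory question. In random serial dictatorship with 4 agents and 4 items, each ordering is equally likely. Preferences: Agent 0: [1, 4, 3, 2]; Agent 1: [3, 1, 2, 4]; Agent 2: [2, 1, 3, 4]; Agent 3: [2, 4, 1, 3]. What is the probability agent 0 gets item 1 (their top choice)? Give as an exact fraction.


Step 1: Agent 0 wants item 1
Step 2: There are 24 possible orderings of agents
Step 3: In 20 orderings, agent 0 gets item 1
Step 4: Probability = 20/24 = 5/6

5/6


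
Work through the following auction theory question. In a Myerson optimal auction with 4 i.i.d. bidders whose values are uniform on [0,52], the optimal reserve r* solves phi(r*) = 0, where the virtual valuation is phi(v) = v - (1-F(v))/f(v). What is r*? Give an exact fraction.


Step 1: For U[0,52], F(v) = v/52 and f(v) = 1/52
Step 2: phi(v) = v - (1 - v/52)/(1/52) = v - (52 - v) = 2v - 52
Step 3: Set phi(r*) = 0: 2r* - 52 = 0
Step 4: r* = 52/2 = 26 (the number of bidders n = 4 does not enter)

26


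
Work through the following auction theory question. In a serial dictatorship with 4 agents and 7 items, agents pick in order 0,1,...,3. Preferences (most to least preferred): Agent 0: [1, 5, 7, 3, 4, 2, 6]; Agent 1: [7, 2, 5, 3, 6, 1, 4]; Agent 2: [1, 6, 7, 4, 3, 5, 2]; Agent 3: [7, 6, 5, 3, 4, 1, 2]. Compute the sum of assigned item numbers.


Step 1: Agent 0 picks item 1
Step 2: Agent 1 picks item 7
Step 3: Agent 2 picks item 6
Step 4: Agent 3 picks item 5
Step 5: Sum = 1 + 7 + 6 + 5 = 19

19


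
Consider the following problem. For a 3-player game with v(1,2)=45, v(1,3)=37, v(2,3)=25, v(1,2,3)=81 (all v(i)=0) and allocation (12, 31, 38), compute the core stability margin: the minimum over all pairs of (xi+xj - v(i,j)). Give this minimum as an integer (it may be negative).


Step 1: Slack for coalition (1,2): x1+x2 - v12 = 43 - 45 = -2
Step 2: Slack for coalition (1,3): x1+x3 - v13 = 50 - 37 = 13
Step 3: Slack for coalition (2,3): x2+x3 - v23 = 69 - 25 = 44
Step 4: Minimum slack = min(-2, 13, 44) = -2, attained by (1,2); coalition (1,2) can block (slack < 0), so the allocation is not in the core

-2


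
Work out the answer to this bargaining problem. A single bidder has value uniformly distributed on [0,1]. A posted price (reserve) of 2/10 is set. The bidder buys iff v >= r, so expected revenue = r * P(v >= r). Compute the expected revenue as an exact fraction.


Step 1: Posted price r = 1/5, value support [0,1]
Step 2: P(v >= r) = (1 - 1/5)/1 = 4/5
Step 3: Expected revenue = r * P(v >= r) = 1/5 * 4/5
Step 4: Revenue = 4/25

4/25


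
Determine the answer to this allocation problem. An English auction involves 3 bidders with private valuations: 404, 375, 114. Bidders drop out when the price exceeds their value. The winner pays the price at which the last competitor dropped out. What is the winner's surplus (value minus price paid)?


Step 1: Identify the highest value: 404
Step 2: Identify the second-highest value: 375
Step 3: The final price = second-highest value = 375
Step 4: Surplus = 404 - 375 = 29

29


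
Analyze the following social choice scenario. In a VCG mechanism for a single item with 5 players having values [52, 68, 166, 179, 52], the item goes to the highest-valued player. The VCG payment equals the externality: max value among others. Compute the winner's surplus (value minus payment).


Step 1: The winner is the agent with the highest value: agent 3 with value 179
Step 2: Values of other agents: [52, 68, 166, 52]
Step 3: VCG payment = max of others' values = 166
Step 4: Surplus = 179 - 166 = 13

13


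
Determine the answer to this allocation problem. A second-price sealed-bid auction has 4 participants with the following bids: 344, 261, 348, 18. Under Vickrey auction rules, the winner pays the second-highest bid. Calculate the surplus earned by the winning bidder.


Step 1: Sort bids in descending order: 348, 344, 261, 18
Step 2: The winning bid is the highest: 348
Step 3: The payment equals the second-highest bid: 344
Step 4: Surplus = winner's bid - payment = 348 - 344 = 4

4


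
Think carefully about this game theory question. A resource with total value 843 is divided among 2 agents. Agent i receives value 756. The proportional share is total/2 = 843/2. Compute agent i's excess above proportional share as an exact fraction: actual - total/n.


Step 1: Proportional share = 843/2
Step 2: Agent's actual allocation = 756
Step 3: Excess = 756 - 843/2 = 669/2

669/2


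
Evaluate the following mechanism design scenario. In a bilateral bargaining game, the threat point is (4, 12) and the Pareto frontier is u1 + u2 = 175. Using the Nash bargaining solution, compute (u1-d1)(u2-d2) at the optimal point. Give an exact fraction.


Step 1: The Nash solution splits surplus symmetrically above the disagreement point
Step 2: u1 = (total + d1 - d2)/2 = (175 + 4 - 12)/2 = 167/2
Step 3: u2 = (total - d1 + d2)/2 = (175 - 4 + 12)/2 = 183/2
Step 4: Nash product = (167/2 - 4) * (183/2 - 12)
Step 5: = 159/2 * 159/2 = 25281/4

25281/4
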